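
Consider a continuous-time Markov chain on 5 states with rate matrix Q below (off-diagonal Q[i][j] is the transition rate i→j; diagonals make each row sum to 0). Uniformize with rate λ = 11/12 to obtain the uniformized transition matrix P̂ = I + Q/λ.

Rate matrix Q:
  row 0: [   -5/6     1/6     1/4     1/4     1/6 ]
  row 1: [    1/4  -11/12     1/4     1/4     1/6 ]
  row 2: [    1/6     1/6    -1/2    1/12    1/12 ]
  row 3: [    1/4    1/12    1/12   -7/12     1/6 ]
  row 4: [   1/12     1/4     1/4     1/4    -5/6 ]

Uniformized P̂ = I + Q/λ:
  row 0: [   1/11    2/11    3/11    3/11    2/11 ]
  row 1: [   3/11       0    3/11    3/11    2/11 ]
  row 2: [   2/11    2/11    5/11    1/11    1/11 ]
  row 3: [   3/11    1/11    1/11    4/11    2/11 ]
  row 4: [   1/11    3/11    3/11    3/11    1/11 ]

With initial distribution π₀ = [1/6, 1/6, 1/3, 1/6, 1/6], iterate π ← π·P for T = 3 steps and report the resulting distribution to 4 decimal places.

π = [0.1868, 0.1465, 0.2815, 0.2423, 0.1429]

t=0: π = [0.1667, 0.1667, 0.3333, 0.1667, 0.1667]
t=1: π = [0.1818, 0.1515, 0.3030, 0.2273, 0.1364]
t=2: π = [0.1873, 0.1460, 0.2865, 0.2383, 0.1419]
t=3: π = [0.1868, 0.1465, 0.2815, 0.2423, 0.1429]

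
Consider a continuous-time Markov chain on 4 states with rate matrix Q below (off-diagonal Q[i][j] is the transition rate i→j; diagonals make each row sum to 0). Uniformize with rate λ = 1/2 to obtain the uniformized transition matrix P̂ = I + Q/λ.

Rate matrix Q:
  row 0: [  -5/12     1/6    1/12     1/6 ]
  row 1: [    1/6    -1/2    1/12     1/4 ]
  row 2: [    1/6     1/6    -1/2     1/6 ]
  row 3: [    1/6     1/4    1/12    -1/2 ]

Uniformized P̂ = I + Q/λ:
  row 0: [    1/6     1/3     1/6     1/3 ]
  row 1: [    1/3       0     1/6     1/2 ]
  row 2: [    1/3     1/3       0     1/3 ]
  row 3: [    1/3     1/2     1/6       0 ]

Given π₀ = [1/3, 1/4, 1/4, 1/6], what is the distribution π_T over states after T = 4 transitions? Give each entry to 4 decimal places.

π = [0.2858, 0.2883, 0.1429, 0.2831]

t=0: π = [0.3333, 0.2500, 0.2500, 0.1667]
t=1: π = [0.2778, 0.2778, 0.1250, 0.3194]
t=2: π = [0.2870, 0.2940, 0.1458, 0.2731]
t=3: π = [0.2855, 0.2809, 0.1424, 0.2913]
t=4: π = [0.2858, 0.2883, 0.1429, 0.2831]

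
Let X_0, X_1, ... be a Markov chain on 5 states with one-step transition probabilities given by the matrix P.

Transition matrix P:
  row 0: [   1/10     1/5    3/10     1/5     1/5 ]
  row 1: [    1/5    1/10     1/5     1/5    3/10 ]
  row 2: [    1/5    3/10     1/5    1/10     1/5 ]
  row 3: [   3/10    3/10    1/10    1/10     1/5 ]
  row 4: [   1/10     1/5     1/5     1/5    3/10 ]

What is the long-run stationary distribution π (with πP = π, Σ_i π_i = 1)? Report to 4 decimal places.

Balance equations π_j = Σ_i π_i·P[i][j]:
  π_0 = 1/10·π_0 + 1/5·π_1 + 1/5·π_2 + 3/10·π_3 + 1/10·π_4
  π_1 = 1/5·π_0 + 1/10·π_1 + 3/10·π_2 + 3/10·π_3 + 1/5·π_4
  π_2 = 3/10·π_0 + 1/5·π_1 + 1/5·π_2 + 1/10·π_3 + 1/5·π_4
  π_3 = 1/5·π_0 + 1/5·π_1 + 1/10·π_2 + 1/10·π_3 + 1/5·π_4
  normalize: π_0 + π_1 + π_2 + π_3 + π_4 = 1
Solving the linear system gives exactly π = [19/109, 2554/11881, 2389/11881, 1943/11881, 2924/11881].

π = [0.1743, 0.2150, 0.2011, 0.1635, 0.2461]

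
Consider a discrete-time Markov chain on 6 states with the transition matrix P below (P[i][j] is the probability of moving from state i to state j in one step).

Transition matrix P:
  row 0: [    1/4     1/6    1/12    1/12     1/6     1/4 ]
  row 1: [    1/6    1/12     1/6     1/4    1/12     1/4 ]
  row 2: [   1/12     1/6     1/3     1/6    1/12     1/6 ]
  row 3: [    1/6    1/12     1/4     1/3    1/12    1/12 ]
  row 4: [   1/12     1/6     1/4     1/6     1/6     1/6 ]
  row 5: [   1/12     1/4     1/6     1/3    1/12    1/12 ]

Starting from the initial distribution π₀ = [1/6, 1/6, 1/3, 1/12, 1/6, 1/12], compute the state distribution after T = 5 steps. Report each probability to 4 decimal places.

π = [0.1381, 0.1481, 0.2198, 0.2326, 0.1035, 0.1580]

t=0: π = [0.1667, 0.1667, 0.3333, 0.0833, 0.1667, 0.0833]
t=1: π = [0.1319, 0.1528, 0.2292, 0.1944, 0.1111, 0.1806]
t=2: π = [0.1343, 0.1528, 0.2193, 0.2309, 0.1036, 0.1591]
t=3: π = [0.1377, 0.1480, 0.2199, 0.2332, 0.1032, 0.1581]
t=4: π = [0.1380, 0.1481, 0.2199, 0.2327, 0.1034, 0.1579]
t=5: π = [0.1381, 0.1481, 0.2198, 0.2326, 0.1035, 0.1580]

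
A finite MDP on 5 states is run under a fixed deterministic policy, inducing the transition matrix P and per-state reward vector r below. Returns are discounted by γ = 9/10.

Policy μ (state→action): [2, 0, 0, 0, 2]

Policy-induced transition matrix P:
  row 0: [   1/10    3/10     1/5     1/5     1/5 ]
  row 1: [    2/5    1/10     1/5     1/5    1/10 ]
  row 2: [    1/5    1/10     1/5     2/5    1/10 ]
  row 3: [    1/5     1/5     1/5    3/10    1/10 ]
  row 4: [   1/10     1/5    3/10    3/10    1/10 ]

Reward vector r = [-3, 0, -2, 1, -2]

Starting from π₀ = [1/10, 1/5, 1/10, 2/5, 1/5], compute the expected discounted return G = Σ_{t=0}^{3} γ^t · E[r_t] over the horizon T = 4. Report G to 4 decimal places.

G = -2.9376

t=0: π = [0.1000, 0.2000, 0.1000, 0.4000, 0.2000], E[r] = -0.5000, γ^t·E[r] = -0.500000, running G = -0.500000
t=1: π = [0.2100, 0.1800, 0.2200, 0.2800, 0.1100], E[r] = -1.0100, γ^t·E[r] = -0.909000, running G = -1.409000
t=2: π = [0.2040, 0.1810, 0.2110, 0.2830, 0.1210], E[r] = -0.9930, γ^t·E[r] = -0.804330, running G = -2.213330
t=3: π = [0.2037, 0.1812, 0.2121, 0.2826, 0.1204], E[r] = -0.9935, γ^t·E[r] = -0.724262, running G = -2.937592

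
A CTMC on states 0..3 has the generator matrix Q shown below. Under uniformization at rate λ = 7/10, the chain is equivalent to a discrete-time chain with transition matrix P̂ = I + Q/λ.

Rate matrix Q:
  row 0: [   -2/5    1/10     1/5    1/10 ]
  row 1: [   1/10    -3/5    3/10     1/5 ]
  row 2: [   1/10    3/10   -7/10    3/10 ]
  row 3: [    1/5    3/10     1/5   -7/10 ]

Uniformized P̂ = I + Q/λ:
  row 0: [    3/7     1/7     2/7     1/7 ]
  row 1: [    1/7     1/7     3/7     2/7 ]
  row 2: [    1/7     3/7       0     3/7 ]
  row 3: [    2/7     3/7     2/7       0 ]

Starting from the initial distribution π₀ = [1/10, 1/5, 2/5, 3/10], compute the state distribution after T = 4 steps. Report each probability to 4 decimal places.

π = [0.2448, 0.2786, 0.2562, 0.2204]

t=0: π = [0.1000, 0.2000, 0.4000, 0.3000]
t=1: π = [0.2143, 0.3429, 0.2000, 0.2429]
t=2: π = [0.2388, 0.2694, 0.2776, 0.2143]
t=3: π = [0.2417, 0.2834, 0.2449, 0.2300]
t=4: π = [0.2448, 0.2786, 0.2562, 0.2204]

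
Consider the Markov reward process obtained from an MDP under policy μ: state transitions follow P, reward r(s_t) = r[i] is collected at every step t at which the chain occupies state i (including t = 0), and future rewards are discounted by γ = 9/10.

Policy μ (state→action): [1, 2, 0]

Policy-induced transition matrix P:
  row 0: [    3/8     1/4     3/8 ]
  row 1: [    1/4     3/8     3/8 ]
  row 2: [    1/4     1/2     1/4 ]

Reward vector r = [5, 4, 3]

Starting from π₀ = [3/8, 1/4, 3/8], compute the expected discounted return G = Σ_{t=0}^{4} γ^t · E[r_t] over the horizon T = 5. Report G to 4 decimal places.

G = 16.2485

t=0: π = [0.3750, 0.2500, 0.3750], E[r] = 4.0000, γ^t·E[r] = 4.000000, running G = 4.000000
t=1: π = [0.2969, 0.3750, 0.3281], E[r] = 3.9688, γ^t·E[r] = 3.571875, running G = 7.571875
t=2: π = [0.2871, 0.3789, 0.3340], E[r] = 3.9531, γ^t·E[r] = 3.202031, running G = 10.773906
t=3: π = [0.2859, 0.3809, 0.3333], E[r] = 3.9526, γ^t·E[r] = 2.881472, running G = 13.655378
t=4: π = [0.2857, 0.3809, 0.3333], E[r] = 3.9524, γ^t·E[r] = 2.593165, running G = 16.248543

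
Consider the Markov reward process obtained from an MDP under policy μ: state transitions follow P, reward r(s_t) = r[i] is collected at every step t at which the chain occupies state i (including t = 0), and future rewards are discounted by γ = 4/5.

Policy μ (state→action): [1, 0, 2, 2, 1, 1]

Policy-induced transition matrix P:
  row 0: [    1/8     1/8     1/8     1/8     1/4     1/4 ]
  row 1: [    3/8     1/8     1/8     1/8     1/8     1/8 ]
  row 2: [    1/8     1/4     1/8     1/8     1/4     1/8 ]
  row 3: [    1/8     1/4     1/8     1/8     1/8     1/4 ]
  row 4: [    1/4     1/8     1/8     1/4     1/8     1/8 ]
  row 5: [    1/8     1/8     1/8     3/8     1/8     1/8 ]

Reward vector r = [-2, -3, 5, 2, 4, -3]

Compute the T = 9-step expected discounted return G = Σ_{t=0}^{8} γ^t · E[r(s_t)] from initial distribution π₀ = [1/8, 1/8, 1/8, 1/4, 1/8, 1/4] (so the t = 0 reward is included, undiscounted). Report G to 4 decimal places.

G = 1.1635

t=0: π = [0.1250, 0.1250, 0.1250, 0.2500, 0.1250, 0.2500], E[r] = 0.2500, γ^t·E[r] = 0.250000, running G = 0.250000
t=1: π = [0.1719, 0.1719, 0.1250, 0.2031, 0.1563, 0.1719], E[r] = 0.2813, γ^t·E[r] = 0.225000, running G = 0.475000
t=2: π = [0.1875, 0.1660, 0.1250, 0.1875, 0.1621, 0.1719], E[r] = 0.2598, γ^t·E[r] = 0.166250, running G = 0.641250
t=3: π = [0.1868, 0.1641, 0.1250, 0.1882, 0.1641, 0.1719], E[r] = 0.2764, γ^t·E[r] = 0.141500, running G = 0.782750
t=4: π = [0.1865, 0.1642, 0.1250, 0.1885, 0.1640, 0.1719], E[r] = 0.2767, γ^t·E[r] = 0.113338, running G = 0.896088
t=5: π = [0.1865, 0.1642, 0.1250, 0.1885, 0.1639, 0.1719], E[r] = 0.2764, γ^t·E[r] = 0.090585, running G = 0.986673
t=6: π = [0.1865, 0.1642, 0.1250, 0.1885, 0.1639, 0.1719], E[r] = 0.2764, γ^t·E[r] = 0.072467, running G = 1.059139
t=7: π = [0.1865, 0.1642, 0.1250, 0.1885, 0.1639, 0.1719], E[r] = 0.2764, γ^t·E[r] = 0.057974, running G = 1.117113
t=8: π = [0.1865, 0.1642, 0.1250, 0.1885, 0.1639, 0.1719], E[r] = 0.2764, γ^t·E[r] = 0.046379, running G = 1.163493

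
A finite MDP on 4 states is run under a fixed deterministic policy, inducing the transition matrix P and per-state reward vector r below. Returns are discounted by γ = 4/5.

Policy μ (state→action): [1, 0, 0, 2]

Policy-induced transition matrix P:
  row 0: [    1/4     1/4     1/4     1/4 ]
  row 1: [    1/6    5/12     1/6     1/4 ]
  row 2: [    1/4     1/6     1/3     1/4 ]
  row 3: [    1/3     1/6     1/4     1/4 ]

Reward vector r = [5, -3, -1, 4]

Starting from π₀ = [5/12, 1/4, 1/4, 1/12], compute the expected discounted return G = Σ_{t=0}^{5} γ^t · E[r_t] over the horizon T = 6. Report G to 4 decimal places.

G = 4.6807

t=0: π = [0.4167, 0.2500, 0.2500, 0.0833], E[r] = 1.4167, γ^t·E[r] = 1.416667, running G = 1.416667
t=1: π = [0.2361, 0.2639, 0.2500, 0.2500], E[r] = 1.1389, γ^t·E[r] = 0.911111, running G = 2.327778
t=2: π = [0.2488, 0.2523, 0.2488, 0.2500], E[r] = 1.2384, γ^t·E[r] = 0.792593, running G = 3.120370
t=3: π = [0.2498, 0.2505, 0.2497, 0.2500], E[r] = 1.2479, γ^t·E[r] = 0.638914, running G = 3.759284
t=4: π = [0.2500, 0.2501, 0.2499, 0.2500], E[r] = 1.2495, γ^t·E[r] = 0.511816, running G = 4.271100
t=5: π = [0.2500, 0.2500, 0.2500, 0.2500], E[r] = 1.2499, γ^t·E[r] = 0.409568, running G = 4.680668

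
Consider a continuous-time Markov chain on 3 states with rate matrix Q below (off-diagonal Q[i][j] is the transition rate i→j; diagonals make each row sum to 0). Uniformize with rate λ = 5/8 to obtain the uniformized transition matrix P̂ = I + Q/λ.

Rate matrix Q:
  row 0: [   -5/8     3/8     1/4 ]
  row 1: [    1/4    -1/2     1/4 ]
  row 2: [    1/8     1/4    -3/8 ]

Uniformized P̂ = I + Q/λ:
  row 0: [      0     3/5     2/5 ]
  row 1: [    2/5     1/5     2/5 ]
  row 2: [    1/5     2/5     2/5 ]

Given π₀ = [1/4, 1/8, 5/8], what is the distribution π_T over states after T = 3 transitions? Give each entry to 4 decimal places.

t=0: π = [0.2500, 0.1250, 0.6250]
t=1: π = [0.1750, 0.4250, 0.4000]
t=2: π = [0.2500, 0.3500, 0.4000]
t=3: π = [0.2200, 0.3800, 0.4000]

π = [0.2200, 0.3800, 0.4000]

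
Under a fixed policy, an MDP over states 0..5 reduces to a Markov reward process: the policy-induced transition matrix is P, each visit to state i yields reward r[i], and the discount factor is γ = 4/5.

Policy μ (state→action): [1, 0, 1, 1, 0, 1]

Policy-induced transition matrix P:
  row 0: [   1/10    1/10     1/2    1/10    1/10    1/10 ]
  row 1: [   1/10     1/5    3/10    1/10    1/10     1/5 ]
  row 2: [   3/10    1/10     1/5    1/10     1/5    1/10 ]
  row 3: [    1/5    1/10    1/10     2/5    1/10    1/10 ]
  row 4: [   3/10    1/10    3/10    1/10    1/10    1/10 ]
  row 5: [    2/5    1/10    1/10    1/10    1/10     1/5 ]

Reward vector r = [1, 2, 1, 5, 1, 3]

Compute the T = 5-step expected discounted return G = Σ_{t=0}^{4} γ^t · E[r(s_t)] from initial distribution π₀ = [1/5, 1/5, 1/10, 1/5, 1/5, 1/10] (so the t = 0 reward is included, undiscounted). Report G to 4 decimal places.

t=0: π = [0.2000, 0.2000, 0.1000, 0.2000, 0.2000, 0.1000], E[r] = 2.2000, γ^t·E[r] = 2.200000, running G = 2.200000
t=1: π = [0.2100, 0.1200, 0.2700, 0.1600, 0.1100, 0.1300], E[r] = 2.0200, γ^t·E[r] = 1.616000, running G = 3.816000
t=2: π = [0.2310, 0.1120, 0.2570, 0.1480, 0.1270, 0.1250], E[r] = 1.9540, γ^t·E[r] = 1.250560, running G = 5.066560
t=3: π = [0.2291, 0.1112, 0.2659, 0.1444, 0.1257, 0.1237], E[r] = 1.9362, γ^t·E[r] = 0.991334, running G = 6.057894
t=4: π = [0.2299, 0.1111, 0.2656, 0.1433, 0.1266, 0.1235], E[r] = 1.9314, γ^t·E[r] = 0.791093, running G = 6.848988

G = 6.8490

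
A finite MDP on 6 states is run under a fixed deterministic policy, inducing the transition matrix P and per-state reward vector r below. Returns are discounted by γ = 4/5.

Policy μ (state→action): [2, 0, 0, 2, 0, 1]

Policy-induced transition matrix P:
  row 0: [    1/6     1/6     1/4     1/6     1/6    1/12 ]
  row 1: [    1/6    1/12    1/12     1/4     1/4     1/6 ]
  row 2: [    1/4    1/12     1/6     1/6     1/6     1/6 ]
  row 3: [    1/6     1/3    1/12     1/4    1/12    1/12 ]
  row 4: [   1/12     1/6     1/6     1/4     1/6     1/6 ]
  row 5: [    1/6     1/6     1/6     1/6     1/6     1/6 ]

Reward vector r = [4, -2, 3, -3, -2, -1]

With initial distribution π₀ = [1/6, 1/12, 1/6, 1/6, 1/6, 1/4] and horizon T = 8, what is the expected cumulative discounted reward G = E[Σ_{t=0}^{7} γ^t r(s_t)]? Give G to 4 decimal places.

t=0: π = [0.1667, 0.0833, 0.1667, 0.1667, 0.1667, 0.2500], E[r] = -0.0833, γ^t·E[r] = -0.083333, running G = -0.083333
t=1: π = [0.1667, 0.1736, 0.1597, 0.2014, 0.1597, 0.1389], E[r] = -0.2639, γ^t·E[r] = -0.211111, running G = -0.294444
t=2: π = [0.1667, 0.1725, 0.1493, 0.2112, 0.1644, 0.1360], E[r] = -0.3287, γ^t·E[r] = -0.210370, running G = -0.504815
t=3: π = [0.1654, 0.1751, 0.1486, 0.2123, 0.1634, 0.1352], E[r] = -0.3418, γ^t·E[r] = -0.174988, running G = -0.679802
t=4: π = [0.1654, 0.1751, 0.1482, 0.2126, 0.1636, 0.1352], E[r] = -0.3440, γ^t·E[r] = -0.140889, running G = -0.820691
t=5: π = [0.1654, 0.1752, 0.1481, 0.2126, 0.1635, 0.1352], E[r] = -0.3444, γ^t·E[r] = -0.112850, running G = -0.933542
t=6: π = [0.1654, 0.1752, 0.1481, 0.2126, 0.1635, 0.1352], E[r] = -0.3445, γ^t·E[r] = -0.090298, running G = -1.023840
t=7: π = [0.1654, 0.1752, 0.1481, 0.2126, 0.1635, 0.1352], E[r] = -0.3445, γ^t·E[r] = -0.072241, running G = -1.096081

G = -1.0961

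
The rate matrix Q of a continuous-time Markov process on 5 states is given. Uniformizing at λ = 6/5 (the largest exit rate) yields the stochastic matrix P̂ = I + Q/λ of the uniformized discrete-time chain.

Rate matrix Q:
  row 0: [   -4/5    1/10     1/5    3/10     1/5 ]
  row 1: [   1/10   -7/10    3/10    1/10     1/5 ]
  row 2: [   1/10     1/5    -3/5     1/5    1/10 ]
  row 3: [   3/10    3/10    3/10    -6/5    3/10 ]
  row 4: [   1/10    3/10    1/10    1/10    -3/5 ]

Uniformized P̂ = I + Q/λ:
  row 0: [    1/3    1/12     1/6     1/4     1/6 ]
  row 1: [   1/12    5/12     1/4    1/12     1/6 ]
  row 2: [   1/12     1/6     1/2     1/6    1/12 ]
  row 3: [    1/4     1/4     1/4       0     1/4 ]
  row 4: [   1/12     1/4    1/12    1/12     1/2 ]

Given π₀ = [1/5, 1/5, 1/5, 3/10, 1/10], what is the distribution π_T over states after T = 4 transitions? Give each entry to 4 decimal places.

t=0: π = [0.2000, 0.2000, 0.2000, 0.3000, 0.1000]
t=1: π = [0.1833, 0.2333, 0.2667, 0.1083, 0.2083]
t=2: π = [0.1472, 0.2361, 0.2667, 0.1271, 0.2229]
t=3: π = [0.1413, 0.2426, 0.2672, 0.1195, 0.2293]
t=4: π = [0.1386, 0.2446, 0.2668, 0.1192, 0.2308]

π = [0.1386, 0.2446, 0.2668, 0.1192, 0.2308]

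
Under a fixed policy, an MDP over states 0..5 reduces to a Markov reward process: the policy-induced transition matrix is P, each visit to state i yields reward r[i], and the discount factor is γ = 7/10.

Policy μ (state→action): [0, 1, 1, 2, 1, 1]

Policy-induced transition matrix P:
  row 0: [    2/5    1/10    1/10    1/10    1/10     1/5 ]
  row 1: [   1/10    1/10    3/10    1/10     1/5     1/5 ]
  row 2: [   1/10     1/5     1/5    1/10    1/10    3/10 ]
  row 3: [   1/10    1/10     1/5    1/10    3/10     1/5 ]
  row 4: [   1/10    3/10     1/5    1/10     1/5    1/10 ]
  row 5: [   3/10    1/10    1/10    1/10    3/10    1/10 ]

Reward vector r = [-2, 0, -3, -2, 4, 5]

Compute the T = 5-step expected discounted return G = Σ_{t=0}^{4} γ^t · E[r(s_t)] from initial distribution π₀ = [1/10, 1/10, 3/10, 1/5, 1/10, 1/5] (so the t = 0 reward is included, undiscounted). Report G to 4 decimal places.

t=0: π = [0.1000, 0.1000, 0.3000, 0.2000, 0.1000, 0.2000], E[r] = -0.1000, γ^t·E[r] = -0.100000, running G = -0.100000
t=1: π = [0.1700, 0.1500, 0.1800, 0.1000, 0.2000, 0.2000], E[r] = 0.7200, γ^t·E[r] = 0.504000, running G = 0.404000
t=2: π = [0.1910, 0.1580, 0.1780, 0.1000, 0.1950, 0.1780], E[r] = 0.5540, γ^t·E[r] = 0.271460, running G = 0.675460
t=3: π = [0.1929, 0.1568, 0.1789, 0.1000, 0.1909, 0.1805], E[r] = 0.5436, γ^t·E[r] = 0.186455, running G = 0.861915
t=4: π = [0.1940, 0.1561, 0.1783, 0.1000, 0.1909, 0.1808], E[r] = 0.5443, γ^t·E[r] = 0.130679, running G = 0.992594

G = 0.9926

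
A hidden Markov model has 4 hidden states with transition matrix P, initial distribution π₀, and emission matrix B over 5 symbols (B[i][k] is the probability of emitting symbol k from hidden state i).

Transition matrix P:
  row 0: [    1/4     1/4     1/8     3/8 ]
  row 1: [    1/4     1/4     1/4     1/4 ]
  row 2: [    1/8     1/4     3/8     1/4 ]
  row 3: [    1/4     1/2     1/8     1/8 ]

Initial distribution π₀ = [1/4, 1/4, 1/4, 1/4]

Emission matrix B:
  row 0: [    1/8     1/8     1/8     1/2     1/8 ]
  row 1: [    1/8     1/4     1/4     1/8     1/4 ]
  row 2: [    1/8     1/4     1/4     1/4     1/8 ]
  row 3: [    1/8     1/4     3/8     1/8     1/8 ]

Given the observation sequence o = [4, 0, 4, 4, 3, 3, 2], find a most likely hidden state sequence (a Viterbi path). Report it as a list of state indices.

t=0: δ = [3.125e-02, 6.250e-02, 3.125e-02, 3.125e-02]  (obs o_0=4)
t=1: δ = [1.953e-03, 1.953e-03, 1.953e-03, 1.953e-03]  ψ = [1, 1, 1, 1]  (obs o_1=0)
t=2: δ = [6.104e-05, 2.441e-04, 9.155e-05, 9.155e-05]  ψ = [0, 3, 2, 0]  (obs o_2=4)
t=3: δ = [7.629e-06, 1.526e-05, 7.629e-06, 7.629e-06]  ψ = [1, 1, 1, 1]  (obs o_3=4)
t=4: δ = [1.907e-06, 4.768e-07, 9.537e-07, 4.768e-07]  ψ = [1, 1, 1, 1]  (obs o_4=3)
t=5: δ = [2.384e-07, 5.960e-08, 8.941e-08, 8.941e-08]  ψ = [0, 0, 2, 0]  (obs o_5=3)
t=6: δ = [7.451e-09, 1.490e-08, 8.382e-09, 3.353e-08]  ψ = [0, 0, 2, 0]  (obs o_6=2)
backtrack: best end state = 3; path = [1, 3, 1, 1, 0, 0, 3]

path = [1, 3, 1, 1, 0, 0, 3]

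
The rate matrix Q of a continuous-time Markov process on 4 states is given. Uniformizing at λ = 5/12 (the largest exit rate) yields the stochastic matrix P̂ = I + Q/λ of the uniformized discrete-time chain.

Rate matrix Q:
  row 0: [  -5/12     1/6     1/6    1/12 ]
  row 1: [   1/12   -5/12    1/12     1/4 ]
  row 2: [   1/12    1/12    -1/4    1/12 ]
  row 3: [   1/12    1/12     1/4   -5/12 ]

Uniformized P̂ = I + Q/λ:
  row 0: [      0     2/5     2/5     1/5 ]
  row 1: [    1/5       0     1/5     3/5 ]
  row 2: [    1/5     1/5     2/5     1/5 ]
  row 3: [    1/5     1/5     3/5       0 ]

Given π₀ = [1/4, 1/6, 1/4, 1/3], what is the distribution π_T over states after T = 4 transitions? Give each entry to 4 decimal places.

π = [0.1668, 0.1939, 0.4057, 0.2336]

t=0: π = [0.2500, 0.1667, 0.2500, 0.3333]
t=1: π = [0.1500, 0.2167, 0.4333, 0.2000]
t=2: π = [0.1700, 0.1867, 0.3967, 0.2467]
t=3: π = [0.1660, 0.1967, 0.4120, 0.2253]
t=4: π = [0.1668, 0.1939, 0.4057, 0.2336]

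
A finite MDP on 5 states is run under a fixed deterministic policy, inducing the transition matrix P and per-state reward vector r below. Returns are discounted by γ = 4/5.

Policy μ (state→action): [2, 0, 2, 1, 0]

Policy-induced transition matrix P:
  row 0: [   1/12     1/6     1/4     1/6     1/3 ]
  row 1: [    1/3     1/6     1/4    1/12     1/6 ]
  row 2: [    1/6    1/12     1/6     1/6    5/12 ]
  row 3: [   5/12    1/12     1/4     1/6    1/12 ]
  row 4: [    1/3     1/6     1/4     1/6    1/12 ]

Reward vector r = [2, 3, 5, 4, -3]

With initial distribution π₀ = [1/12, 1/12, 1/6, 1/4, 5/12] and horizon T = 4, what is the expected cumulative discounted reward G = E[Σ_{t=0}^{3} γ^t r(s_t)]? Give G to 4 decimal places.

t=0: π = [0.0833, 0.0833, 0.1667, 0.2500, 0.4167], E[r] = 1.0000, γ^t·E[r] = 1.000000, running G = 1.000000
t=1: π = [0.3056, 0.1319, 0.2361, 0.1597, 0.1667], E[r] = 2.3264, γ^t·E[r] = 1.861111, running G = 2.861111
t=2: π = [0.2309, 0.1337, 0.2303, 0.1557, 0.2494], E[r] = 1.8889, γ^t·E[r] = 1.208889, running G = 4.070000
t=3: π = [0.2502, 0.1345, 0.2308, 0.1555, 0.2290], E[r] = 1.9931, γ^t·E[r] = 1.020469, running G = 5.090469

G = 5.0905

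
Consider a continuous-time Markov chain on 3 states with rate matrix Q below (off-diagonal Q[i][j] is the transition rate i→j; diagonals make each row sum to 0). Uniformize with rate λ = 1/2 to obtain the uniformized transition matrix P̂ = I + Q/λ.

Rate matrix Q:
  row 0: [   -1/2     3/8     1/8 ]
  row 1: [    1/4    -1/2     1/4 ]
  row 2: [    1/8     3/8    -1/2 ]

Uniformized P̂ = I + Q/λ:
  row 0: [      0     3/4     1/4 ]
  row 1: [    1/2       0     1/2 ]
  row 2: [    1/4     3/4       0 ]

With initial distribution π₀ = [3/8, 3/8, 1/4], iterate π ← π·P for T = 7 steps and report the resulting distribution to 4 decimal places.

t=0: π = [0.3750, 0.3750, 0.2500]
t=1: π = [0.2500, 0.4688, 0.2813]
t=2: π = [0.3047, 0.3984, 0.2969]
t=3: π = [0.2734, 0.4512, 0.2754]
t=4: π = [0.2944, 0.4116, 0.2939]
t=5: π = [0.2793, 0.4413, 0.2794]
t=6: π = [0.2905, 0.4190, 0.2905]
t=7: π = [0.2821, 0.4357, 0.2821]

π = [0.2821, 0.4357, 0.2821]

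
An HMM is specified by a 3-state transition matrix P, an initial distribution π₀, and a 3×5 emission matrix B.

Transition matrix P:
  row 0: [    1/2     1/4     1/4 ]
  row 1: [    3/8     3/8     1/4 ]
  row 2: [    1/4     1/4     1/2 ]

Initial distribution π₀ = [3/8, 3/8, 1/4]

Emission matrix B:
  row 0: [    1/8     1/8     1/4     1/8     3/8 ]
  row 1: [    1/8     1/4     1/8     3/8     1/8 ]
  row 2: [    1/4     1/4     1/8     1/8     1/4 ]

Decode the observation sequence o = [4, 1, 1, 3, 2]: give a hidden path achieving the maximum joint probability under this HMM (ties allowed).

path = [0, 1, 1, 1, 0]

t=0: δ = [1.406e-01, 4.688e-02, 6.250e-02]  (obs o_0=4)
t=1: δ = [8.789e-03, 8.789e-03, 8.789e-03]  ψ = [0, 0, 0]  (obs o_1=1)
t=2: δ = [5.493e-04, 8.240e-04, 1.099e-03]  ψ = [0, 1, 2]  (obs o_2=1)
t=3: δ = [3.862e-05, 1.159e-04, 6.866e-05]  ψ = [1, 1, 2]  (obs o_3=3)
t=4: δ = [1.086e-05, 5.431e-06, 4.292e-06]  ψ = [1, 1, 2]  (obs o_4=2)
backtrack: best end state = 0; path = [0, 1, 1, 1, 0]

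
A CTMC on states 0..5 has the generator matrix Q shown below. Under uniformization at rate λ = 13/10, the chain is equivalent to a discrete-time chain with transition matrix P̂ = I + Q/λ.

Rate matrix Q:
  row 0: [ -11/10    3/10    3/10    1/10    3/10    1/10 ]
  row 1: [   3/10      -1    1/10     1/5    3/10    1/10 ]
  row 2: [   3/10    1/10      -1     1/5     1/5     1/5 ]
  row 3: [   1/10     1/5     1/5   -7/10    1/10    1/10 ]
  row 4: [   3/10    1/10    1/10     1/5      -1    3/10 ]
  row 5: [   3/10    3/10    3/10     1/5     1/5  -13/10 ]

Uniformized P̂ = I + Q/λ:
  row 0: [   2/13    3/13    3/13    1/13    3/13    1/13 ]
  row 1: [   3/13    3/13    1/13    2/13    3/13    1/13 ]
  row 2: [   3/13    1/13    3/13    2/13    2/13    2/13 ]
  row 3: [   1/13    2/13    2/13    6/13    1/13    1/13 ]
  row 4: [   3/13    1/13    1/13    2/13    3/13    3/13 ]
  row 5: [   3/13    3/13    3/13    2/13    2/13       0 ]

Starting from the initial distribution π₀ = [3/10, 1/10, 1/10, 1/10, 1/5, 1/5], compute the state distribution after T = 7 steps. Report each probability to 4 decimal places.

t=0: π = [0.3000, 0.1000, 0.1000, 0.1000, 0.2000, 0.2000]
t=1: π = [0.1923, 0.1769, 0.1769, 0.1615, 0.1923, 0.1000]
t=2: π = [0.1911, 0.1615, 0.1615, 0.1888, 0.1846, 0.1124]
t=3: π = [0.1870, 0.1630, 0.1630, 0.1972, 0.1807, 0.1091]
t=4: π = [0.1860, 0.1627, 0.1627, 0.2001, 0.1795, 0.1089]
t=5: π = [0.1857, 0.1627, 0.1627, 0.2011, 0.1791, 0.1087]
t=6: π = [0.1855, 0.1627, 0.1627, 0.2014, 0.1790, 0.1086]
t=7: π = [0.1855, 0.1627, 0.1627, 0.2016, 0.1789, 0.1086]

π = [0.1855, 0.1627, 0.1627, 0.2016, 0.1789, 0.1086]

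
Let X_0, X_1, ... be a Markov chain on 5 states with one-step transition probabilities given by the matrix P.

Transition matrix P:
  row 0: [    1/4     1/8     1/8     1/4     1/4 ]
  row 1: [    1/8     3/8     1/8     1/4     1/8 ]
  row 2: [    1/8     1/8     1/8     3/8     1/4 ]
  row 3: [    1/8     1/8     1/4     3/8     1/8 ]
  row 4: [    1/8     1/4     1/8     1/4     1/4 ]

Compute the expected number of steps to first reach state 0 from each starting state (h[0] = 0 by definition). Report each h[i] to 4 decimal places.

h = [0.0000, 8.0000, 8.0000, 8.0000, 8.0000]

First-step conditioning: h[0] = 0; for i ≠ 0, h[i] = 1 + Σ_k P[i][k]·h[k].
  h[1] = 1 + 3/8·h[1] + 1/8·h[2] + 1/4·h[3] + 1/8·h[4]
  h[2] = 1 + 1/8·h[1] + 1/8·h[2] + 3/8·h[3] + 1/4·h[4]
  h[3] = 1 + 1/8·h[1] + 1/4·h[2] + 3/8·h[3] + 1/8·h[4]
  h[4] = 1 + 1/4·h[1] + 1/8·h[2] + 1/4·h[3] + 1/4·h[4]
Solving the 4×4 linear system over states ≠ 0 gives exactly h = [0, 8, 8, 8, 8] (h[0] = 0 is the target).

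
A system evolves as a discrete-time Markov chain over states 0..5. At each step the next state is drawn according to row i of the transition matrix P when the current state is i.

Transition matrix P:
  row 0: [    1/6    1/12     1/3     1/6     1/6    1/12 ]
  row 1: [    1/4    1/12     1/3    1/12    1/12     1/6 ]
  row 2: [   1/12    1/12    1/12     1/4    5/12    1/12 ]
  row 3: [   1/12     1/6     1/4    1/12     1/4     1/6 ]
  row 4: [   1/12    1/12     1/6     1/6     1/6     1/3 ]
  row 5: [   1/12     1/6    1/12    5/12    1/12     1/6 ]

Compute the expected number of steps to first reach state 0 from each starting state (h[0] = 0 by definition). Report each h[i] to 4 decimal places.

h = [0.0000, 8.1346, 9.7434, 9.6205, 9.7196, 9.5835]

First-step conditioning: h[0] = 0; for i ≠ 0, h[i] = 1 + Σ_k P[i][k]·h[k].
  h[1] = 1 + 1/12·h[1] + 1/3·h[2] + 1/12·h[3] + 1/12·h[4] + 1/6·h[5]
  h[2] = 1 + 1/12·h[1] + 1/12·h[2] + 1/4·h[3] + 5/12·h[4] + 1/12·h[5]
  h[3] = 1 + 1/6·h[1] + 1/4·h[2] + 1/12·h[3] + 1/4·h[4] + 1/6·h[5]
  h[4] = 1 + 1/12·h[1] + 1/6·h[2] + 1/6·h[3] + 1/6·h[4] + 1/3·h[5]
  h[5] = 1 + 1/6·h[1] + 1/12·h[2] + 5/12·h[3] + 1/12·h[4] + 1/6·h[5]
Solving the 5×5 linear system over states ≠ 0 gives exactly h = [0, 147684/18155, 176892/18155, 34932/3631, 35292/3631, 173988/18155] (h[0] = 0 is the target).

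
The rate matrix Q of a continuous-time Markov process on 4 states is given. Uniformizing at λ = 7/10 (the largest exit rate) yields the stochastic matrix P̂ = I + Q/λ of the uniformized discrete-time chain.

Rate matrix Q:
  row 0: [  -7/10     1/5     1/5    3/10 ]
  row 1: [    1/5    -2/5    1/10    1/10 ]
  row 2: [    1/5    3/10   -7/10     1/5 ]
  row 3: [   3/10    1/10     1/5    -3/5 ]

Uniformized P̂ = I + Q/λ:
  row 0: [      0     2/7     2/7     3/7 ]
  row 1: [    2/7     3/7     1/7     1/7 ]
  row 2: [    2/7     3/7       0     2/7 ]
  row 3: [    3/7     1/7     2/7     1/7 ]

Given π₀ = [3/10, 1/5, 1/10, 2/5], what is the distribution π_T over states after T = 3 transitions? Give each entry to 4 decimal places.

t=0: π = [0.3000, 0.2000, 0.1000, 0.4000]
t=1: π = [0.2571, 0.2714, 0.2286, 0.2429]
t=2: π = [0.2469, 0.3224, 0.1816, 0.2490]
t=3: π = [0.2507, 0.3222, 0.1878, 0.2394]

π = [0.2507, 0.3222, 0.1878, 0.2394]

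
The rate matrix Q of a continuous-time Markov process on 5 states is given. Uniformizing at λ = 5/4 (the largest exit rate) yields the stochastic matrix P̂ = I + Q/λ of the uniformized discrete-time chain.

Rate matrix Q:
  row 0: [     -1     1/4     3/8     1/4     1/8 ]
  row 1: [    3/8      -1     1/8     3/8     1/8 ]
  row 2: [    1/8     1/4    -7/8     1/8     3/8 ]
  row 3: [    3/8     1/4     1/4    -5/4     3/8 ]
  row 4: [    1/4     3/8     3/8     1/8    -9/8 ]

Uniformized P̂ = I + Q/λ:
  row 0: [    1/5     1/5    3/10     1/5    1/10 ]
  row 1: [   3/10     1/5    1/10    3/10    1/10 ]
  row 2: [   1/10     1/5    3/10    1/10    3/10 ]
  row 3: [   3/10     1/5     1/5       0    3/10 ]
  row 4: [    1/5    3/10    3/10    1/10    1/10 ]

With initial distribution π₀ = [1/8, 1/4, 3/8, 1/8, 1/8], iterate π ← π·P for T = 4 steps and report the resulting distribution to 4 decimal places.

t=0: π = [0.1250, 0.2500, 0.3750, 0.1250, 0.1250]
t=1: π = [0.2000, 0.2125, 0.2375, 0.1500, 0.2000]
t=2: π = [0.2125, 0.2200, 0.2425, 0.1475, 0.1775]
t=3: π = [0.2125, 0.2178, 0.2413, 0.1505, 0.1780]
t=4: π = [0.2127, 0.2178, 0.2414, 0.1498, 0.1784]

π = [0.2127, 0.2178, 0.2414, 0.1498, 0.1784]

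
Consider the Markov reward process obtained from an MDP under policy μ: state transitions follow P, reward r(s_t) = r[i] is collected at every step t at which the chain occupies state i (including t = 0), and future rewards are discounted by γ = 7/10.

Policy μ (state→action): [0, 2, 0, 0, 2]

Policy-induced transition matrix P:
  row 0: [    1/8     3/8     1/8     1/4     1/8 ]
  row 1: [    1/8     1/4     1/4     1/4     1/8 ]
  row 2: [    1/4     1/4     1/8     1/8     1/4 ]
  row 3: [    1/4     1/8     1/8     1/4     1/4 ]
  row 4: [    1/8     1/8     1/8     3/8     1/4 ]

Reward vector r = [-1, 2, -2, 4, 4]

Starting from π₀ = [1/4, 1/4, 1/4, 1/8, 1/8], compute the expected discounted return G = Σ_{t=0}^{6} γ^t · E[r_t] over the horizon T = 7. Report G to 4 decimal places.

t=0: π = [0.2500, 0.2500, 0.2500, 0.1250, 0.1250], E[r] = 0.7500, γ^t·E[r] = 0.750000, running G = 0.750000
t=1: π = [0.1719, 0.2500, 0.1563, 0.2344, 0.1875], E[r] = 1.7031, γ^t·E[r] = 1.192188, running G = 1.942188
t=2: π = [0.1738, 0.2188, 0.1563, 0.2539, 0.1973], E[r] = 1.7559, γ^t·E[r] = 0.860371, running G = 2.802559
t=3: π = [0.1763, 0.2153, 0.1523, 0.2551, 0.2009], E[r] = 1.7739, γ^t·E[r] = 0.608457, running G = 3.411015
t=4: π = [0.1759, 0.2150, 0.1519, 0.2561, 0.2010], E[r] = 1.7788, γ^t·E[r] = 0.427085, running G = 3.838100
t=5: π = [0.1760, 0.2149, 0.1519, 0.2561, 0.2011], E[r] = 1.7790, γ^t·E[r] = 0.299002, running G = 4.137102
t=6: π = [0.1760, 0.2148, 0.1519, 0.2562, 0.2011], E[r] = 1.7792, γ^t·E[r] = 0.209317, running G = 4.346419

G = 4.3464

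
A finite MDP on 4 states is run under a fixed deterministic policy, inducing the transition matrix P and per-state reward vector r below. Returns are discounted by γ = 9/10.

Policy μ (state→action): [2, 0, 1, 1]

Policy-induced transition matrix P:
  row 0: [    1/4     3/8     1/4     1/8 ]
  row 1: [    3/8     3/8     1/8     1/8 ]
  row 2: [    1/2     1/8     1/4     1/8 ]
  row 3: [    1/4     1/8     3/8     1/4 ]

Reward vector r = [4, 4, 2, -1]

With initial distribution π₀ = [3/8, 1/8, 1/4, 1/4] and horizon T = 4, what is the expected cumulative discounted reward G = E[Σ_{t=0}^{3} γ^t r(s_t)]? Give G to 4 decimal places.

G = 8.9902

t=0: π = [0.3750, 0.1250, 0.2500, 0.2500], E[r] = 2.2500, γ^t·E[r] = 2.250000, running G = 2.250000
t=1: π = [0.3281, 0.2500, 0.2656, 0.1563], E[r] = 2.6875, γ^t·E[r] = 2.418750, running G = 4.668750
t=2: π = [0.3477, 0.2695, 0.2383, 0.1445], E[r] = 2.8008, γ^t·E[r] = 2.268633, running G = 6.937383
t=3: π = [0.3433, 0.2793, 0.2344, 0.1431], E[r] = 2.8159, γ^t·E[r] = 2.052804, running G = 8.990187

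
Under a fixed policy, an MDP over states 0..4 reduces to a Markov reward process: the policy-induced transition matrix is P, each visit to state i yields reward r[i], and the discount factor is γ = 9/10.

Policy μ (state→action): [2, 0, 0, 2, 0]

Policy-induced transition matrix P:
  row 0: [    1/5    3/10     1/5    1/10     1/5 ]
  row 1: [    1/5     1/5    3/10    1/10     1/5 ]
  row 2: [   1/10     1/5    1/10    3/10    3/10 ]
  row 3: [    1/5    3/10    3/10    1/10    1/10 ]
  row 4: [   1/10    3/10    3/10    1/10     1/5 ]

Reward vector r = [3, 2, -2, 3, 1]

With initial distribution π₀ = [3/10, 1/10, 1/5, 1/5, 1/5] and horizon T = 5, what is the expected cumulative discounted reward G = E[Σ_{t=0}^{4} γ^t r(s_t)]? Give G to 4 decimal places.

G = 5.0746

t=0: π = [0.3000, 0.1000, 0.2000, 0.2000, 0.2000], E[r] = 1.5000, γ^t·E[r] = 1.500000, running G = 1.500000
t=1: π = [0.1600, 0.2700, 0.2300, 0.1400, 0.2000], E[r] = 1.1800, γ^t·E[r] = 1.062000, running G = 2.562000
t=2: π = [0.1570, 0.2500, 0.2380, 0.1460, 0.2090], E[r] = 1.1420, γ^t·E[r] = 0.925020, running G = 3.487020
t=3: π = [0.1553, 0.2512, 0.2367, 0.1476, 0.2092], E[r] = 1.1469, γ^t·E[r] = 0.836090, running G = 4.323110
t=4: π = [0.1554, 0.2512, 0.2371, 0.1473, 0.2089], E[r] = 1.1453, γ^t·E[r] = 0.751444, running G = 5.074555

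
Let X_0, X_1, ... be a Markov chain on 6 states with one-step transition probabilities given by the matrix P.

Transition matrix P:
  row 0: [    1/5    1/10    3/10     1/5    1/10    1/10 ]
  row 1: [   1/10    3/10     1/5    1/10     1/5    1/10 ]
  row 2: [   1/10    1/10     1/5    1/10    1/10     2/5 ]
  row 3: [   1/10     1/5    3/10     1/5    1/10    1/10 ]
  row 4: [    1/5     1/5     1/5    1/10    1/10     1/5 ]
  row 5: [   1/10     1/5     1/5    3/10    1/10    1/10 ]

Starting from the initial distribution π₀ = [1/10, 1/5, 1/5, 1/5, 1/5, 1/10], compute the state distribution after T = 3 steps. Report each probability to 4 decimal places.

t=0: π = [0.1000, 0.2000, 0.2000, 0.2000, 0.2000, 0.1000]
t=1: π = [0.1300, 0.1900, 0.2300, 0.1500, 0.1200, 0.1800]
t=2: π = [0.1250, 0.1830, 0.2280, 0.1640, 0.1190, 0.1810]
t=3: π = [0.1244, 0.1830, 0.2289, 0.1651, 0.1183, 0.1803]

π = [0.1244, 0.1830, 0.2289, 0.1651, 0.1183, 0.1803]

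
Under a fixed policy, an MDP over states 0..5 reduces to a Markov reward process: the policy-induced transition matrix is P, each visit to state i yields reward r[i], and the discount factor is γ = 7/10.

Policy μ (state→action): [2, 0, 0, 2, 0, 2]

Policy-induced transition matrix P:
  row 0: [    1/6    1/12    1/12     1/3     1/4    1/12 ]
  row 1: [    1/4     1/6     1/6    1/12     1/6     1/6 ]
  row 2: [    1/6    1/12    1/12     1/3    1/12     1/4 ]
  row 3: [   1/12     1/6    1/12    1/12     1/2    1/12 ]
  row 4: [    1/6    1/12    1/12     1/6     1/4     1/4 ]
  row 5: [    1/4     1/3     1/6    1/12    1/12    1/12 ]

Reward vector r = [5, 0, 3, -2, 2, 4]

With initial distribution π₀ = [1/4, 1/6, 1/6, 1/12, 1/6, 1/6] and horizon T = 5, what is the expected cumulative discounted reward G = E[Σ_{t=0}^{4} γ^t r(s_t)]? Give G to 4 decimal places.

G = 5.9847

t=0: π = [0.2500, 0.1667, 0.1667, 0.0833, 0.1667, 0.1667], E[r] = 2.5833, γ^t·E[r] = 2.583333, running G = 2.583333
t=1: π = [0.1875, 0.1458, 0.1111, 0.2014, 0.2014, 0.1528], E[r] = 1.8819, γ^t·E[r] = 1.317361, running G = 3.900694
t=2: π = [0.1748, 0.1505, 0.1082, 0.1748, 0.2442, 0.1476], E[r] = 1.9277, γ^t·E[r] = 0.944554, running G = 4.845249
t=3: π = [0.1769, 0.1473, 0.1082, 0.1744, 0.2385, 0.1546], E[r] = 1.9558, γ^t·E[r] = 0.670848, running G = 5.516097
t=4: π = [0.1773, 0.1488, 0.1085, 0.1745, 0.2375, 0.1534], E[r] = 1.9516, γ^t·E[r] = 0.468582, running G = 5.984679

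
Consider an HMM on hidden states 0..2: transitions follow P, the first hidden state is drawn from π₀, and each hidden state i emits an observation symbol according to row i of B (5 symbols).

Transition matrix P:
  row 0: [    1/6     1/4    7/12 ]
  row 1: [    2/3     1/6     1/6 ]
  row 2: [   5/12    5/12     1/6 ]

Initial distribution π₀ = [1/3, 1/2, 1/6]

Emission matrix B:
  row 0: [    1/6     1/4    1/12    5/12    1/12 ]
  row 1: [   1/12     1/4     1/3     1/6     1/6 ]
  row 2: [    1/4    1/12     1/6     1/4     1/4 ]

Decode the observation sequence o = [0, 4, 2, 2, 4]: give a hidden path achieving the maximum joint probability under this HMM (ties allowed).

t=0: δ = [5.556e-02, 4.167e-02, 4.167e-02]  (obs o_0=0)
t=1: δ = [2.315e-03, 2.894e-03, 8.102e-03]  ψ = [1, 2, 0]  (obs o_1=4)
t=2: δ = [2.813e-04, 1.125e-03, 2.251e-04]  ψ = [2, 2, 0]  (obs o_2=2)
t=3: δ = [6.251e-05, 6.251e-05, 3.126e-05]  ψ = [1, 1, 1]  (obs o_3=2)
t=4: δ = [3.473e-06, 2.605e-06, 9.117e-06]  ψ = [1, 0, 0]  (obs o_4=4)
backtrack: best end state = 2; path = [0, 2, 1, 0, 2]

path = [0, 2, 1, 0, 2]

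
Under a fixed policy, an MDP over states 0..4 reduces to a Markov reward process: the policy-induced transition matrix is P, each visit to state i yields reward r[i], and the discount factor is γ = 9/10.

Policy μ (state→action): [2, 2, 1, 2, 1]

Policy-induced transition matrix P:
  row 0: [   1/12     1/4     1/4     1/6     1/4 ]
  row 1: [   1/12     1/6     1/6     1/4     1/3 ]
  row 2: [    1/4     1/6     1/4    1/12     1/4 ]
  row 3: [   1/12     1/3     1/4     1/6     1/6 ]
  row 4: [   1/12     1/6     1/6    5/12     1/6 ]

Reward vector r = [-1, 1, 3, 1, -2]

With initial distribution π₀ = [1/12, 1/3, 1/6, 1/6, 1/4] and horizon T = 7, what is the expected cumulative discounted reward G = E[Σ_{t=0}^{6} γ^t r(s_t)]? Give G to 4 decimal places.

G = 2.4877

t=0: π = [0.0833, 0.3333, 0.1667, 0.1667, 0.2500], E[r] = 0.4167, γ^t·E[r] = 0.416667, running G = 0.416667
t=1: π = [0.1111, 0.2014, 0.2014, 0.2431, 0.2431], E[r] = 0.4514, γ^t·E[r] = 0.406250, running G = 0.822917
t=2: π = [0.1169, 0.2164, 0.2130, 0.2274, 0.2263], E[r] = 0.5133, γ^t·E[r] = 0.415781, running G = 1.238698
t=3: π = [0.1188, 0.2143, 0.2131, 0.2235, 0.2302], E[r] = 0.4979, γ^t·E[r] = 0.362953, running G = 1.601651
t=4: π = [0.1189, 0.2138, 0.2130, 0.2243, 0.2300], E[r] = 0.4981, γ^t·E[r] = 0.326782, running G = 1.928433
t=5: π = [0.1188, 0.2140, 0.2130, 0.2243, 0.2300], E[r] = 0.4985, γ^t·E[r] = 0.294363, running G = 2.222796
t=6: π = [0.1188, 0.2139, 0.2130, 0.2242, 0.2300], E[r] = 0.4984, γ^t·E[r] = 0.264873, running G = 2.487670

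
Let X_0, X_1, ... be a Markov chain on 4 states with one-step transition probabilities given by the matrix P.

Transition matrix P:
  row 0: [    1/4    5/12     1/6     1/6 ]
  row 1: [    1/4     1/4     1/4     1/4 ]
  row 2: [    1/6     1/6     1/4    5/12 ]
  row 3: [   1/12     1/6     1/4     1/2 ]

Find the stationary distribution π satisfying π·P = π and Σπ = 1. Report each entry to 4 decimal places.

π = [0.1692, 0.2280, 0.2359, 0.3670]

Balance equations π_j = Σ_i π_i·P[i][j]:
  π_0 = 1/4·π_0 + 1/4·π_1 + 1/6·π_2 + 1/12·π_3
  π_1 = 5/12·π_0 + 1/4·π_1 + 1/6·π_2 + 1/6·π_3
  π_2 = 1/6·π_0 + 1/4·π_1 + 1/4·π_2 + 1/4·π_3
  normalize: π_0 + π_1 + π_2 + π_3 = 1
Solving the linear system gives exactly π = [213/1259, 287/1259, 297/1259, 462/1259].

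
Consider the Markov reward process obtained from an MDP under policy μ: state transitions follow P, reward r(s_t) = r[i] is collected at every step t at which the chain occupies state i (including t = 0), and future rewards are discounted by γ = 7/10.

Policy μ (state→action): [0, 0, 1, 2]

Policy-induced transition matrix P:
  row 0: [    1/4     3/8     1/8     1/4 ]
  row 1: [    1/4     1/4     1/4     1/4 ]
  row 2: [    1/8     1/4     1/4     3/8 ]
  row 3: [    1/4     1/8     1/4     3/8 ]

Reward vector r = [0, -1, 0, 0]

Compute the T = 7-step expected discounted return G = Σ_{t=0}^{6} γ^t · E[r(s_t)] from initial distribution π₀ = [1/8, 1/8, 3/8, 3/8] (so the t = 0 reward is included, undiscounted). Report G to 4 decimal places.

t=0: π = [0.1250, 0.1250, 0.3750, 0.3750], E[r] = -0.1250, γ^t·E[r] = -0.125000, running G = -0.125000
t=1: π = [0.2031, 0.2188, 0.2344, 0.3438], E[r] = -0.2188, γ^t·E[r] = -0.153125, running G = -0.278125
t=2: π = [0.2207, 0.2324, 0.2246, 0.3223], E[r] = -0.2324, γ^t·E[r] = -0.113887, running G = -0.392012
t=3: π = [0.2219, 0.2373, 0.2224, 0.3184], E[r] = -0.2373, γ^t·E[r] = -0.081396, running G = -0.473407
t=4: π = [0.2222, 0.2379, 0.2223, 0.3176], E[r] = -0.2379, γ^t·E[r] = -0.057131, running G = -0.530538
t=5: π = [0.2222, 0.2381, 0.2222, 0.3175], E[r] = -0.2381, γ^t·E[r] = -0.040013, running G = -0.570551
t=6: π = [0.2222, 0.2381, 0.2222, 0.3175], E[r] = -0.2381, γ^t·E[r] = -0.028011, running G = -0.598563

G = -0.5986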